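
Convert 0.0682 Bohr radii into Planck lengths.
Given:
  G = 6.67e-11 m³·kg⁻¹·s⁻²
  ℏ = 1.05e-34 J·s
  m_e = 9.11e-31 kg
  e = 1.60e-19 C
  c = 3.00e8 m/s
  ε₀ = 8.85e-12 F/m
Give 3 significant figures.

Bohr radius: a₀ = 4πε₀ℏ²/(m_e e²) = 5.26e-11 m
Planck length: ℓ_P = √(ℏG/c³) = 1.61e-35 m
0.0682 × 5.26e-11 / 1.61e-35 = 2.23e23

2.23e23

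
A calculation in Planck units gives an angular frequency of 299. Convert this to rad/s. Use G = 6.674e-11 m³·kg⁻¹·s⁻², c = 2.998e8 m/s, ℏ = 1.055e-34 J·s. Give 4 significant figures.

5.545e45 rad/s

One Planck angular frequency: ω_P = √(c⁵/(ℏG)) = 1.855e43 rad/s.
299 × 1.855e43 rad/s = 5.545e45 rad/s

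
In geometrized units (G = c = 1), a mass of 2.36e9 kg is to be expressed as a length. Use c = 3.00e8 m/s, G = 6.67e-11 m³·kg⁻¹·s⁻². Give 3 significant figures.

1.75e-18 m

In G = c = 1 units mass has dimensions of length; the conversion factor is G/c².
2.36e9 kg × (G/c²) = 1.75e-18 m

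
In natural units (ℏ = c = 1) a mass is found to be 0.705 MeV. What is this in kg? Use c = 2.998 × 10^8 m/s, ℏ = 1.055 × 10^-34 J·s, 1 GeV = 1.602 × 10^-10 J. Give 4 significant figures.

Mass is [E]/c²; divide by c².
1 GeV → 1/c² × (1 GeV in J) = 1.782 × 10^-27 kg.
Convert the energy scale: 0.705 MeV = 7.05 × 10^-4 GeV.
Result: 7.05 × 10^-4 × 1.782 × 10^-27 = 1.257 × 10^-30 kg.

1.257 × 10^-30 kg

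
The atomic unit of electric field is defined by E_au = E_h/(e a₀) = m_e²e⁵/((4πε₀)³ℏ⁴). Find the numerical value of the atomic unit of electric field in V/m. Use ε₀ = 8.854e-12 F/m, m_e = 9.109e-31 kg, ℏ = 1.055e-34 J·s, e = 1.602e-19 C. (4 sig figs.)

E_au = E_h/(e a₀) = m_e²e⁵/((4πε₀)³ℏ⁴)
E_h = 4.354e-18 J
a₀ = 5.297e-11 m
E_h/(e·a₀) = 5.131e11 V/m

5.131e11 V/m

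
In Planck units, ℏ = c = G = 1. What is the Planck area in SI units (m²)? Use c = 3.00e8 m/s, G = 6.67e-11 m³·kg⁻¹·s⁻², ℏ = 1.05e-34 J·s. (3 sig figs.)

2.59e-70 m²

The unique combination of the constants set to 1 with dimensions of area is A_P = ℏG/c³.
  = 7.00e-45 / 2.70e25
  = 2.59e-70 m²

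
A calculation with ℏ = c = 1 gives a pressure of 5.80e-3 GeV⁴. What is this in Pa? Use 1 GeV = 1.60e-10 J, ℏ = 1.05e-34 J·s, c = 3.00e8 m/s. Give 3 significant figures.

Pressure is [E]/[L]³ = [E]⁴/(ℏc)³.
1 GeV⁴ → 1/(ℏc)³ × (1 GeV in J)⁴ = 2.10e37 Pa.
Result: 5.80e-3 × 2.10e37 = 1.22e35 Pa.

1.22e35 Pa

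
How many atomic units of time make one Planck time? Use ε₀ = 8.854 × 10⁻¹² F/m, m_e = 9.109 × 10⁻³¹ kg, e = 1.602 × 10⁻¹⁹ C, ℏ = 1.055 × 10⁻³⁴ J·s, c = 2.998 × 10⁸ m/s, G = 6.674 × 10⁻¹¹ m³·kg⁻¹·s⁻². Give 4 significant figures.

2.225 × 10⁻²⁷

Planck time: t_P = √(ℏG/c⁵) = 5.392 × 10⁻⁴⁴ s
atomic unit of time: τ_au = (4πε₀)²ℏ³/(m_e e⁴) = 2.423 × 10⁻¹⁷ s
ratio = 5.392 × 10⁻⁴⁴ / 2.423 × 10⁻¹⁷ = 2.225 × 10⁻²⁷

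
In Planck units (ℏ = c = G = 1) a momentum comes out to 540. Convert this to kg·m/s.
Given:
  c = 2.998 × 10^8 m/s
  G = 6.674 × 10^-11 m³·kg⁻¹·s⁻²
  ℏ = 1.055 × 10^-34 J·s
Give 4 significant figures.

One Planck momentum: p_P = √(ℏc³/G) = 6.527 kg·m/s.
540 × 6.527 kg·m/s = 3.524 × 10^3 kg·m/s

3.524 × 10^3 kg·m/s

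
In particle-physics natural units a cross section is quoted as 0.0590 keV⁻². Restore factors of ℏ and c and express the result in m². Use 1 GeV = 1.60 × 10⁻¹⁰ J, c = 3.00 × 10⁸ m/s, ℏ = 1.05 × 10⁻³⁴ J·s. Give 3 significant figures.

Area is [L]² = [E]⁻²·(ℏc)²; restore (ℏc)².
1 GeV⁻² → (ℏc)² × (1 GeV in J)⁻² = 3.88 × 10⁻³² m².
Convert the energy scale: 0.0590 keV⁻² = 5.90 × 10¹⁰ GeV⁻².
Result: 5.90 × 10¹⁰ × 3.88 × 10⁻³² = 2.29 × 10⁻²¹ m².

2.29 × 10⁻²¹ m²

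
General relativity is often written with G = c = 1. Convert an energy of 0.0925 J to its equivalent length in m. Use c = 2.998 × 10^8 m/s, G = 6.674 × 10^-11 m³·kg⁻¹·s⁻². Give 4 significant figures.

7.642 × 10^-46 m

Energy → length via G/c⁴.
0.0925 J × (G/c⁴) = 7.642 × 10^-46 m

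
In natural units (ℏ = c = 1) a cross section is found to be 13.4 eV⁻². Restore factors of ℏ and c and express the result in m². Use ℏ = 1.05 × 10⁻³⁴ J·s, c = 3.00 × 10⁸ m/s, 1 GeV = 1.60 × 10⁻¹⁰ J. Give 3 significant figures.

5.19 × 10⁻¹³ m²

Area is [L]² = [E]⁻²·(ℏc)²; restore (ℏc)².
1 GeV⁻² → (ℏc)² × (1 GeV in J)⁻² = 3.88 × 10⁻³² m².
Convert the energy scale: 13.4 eV⁻² = 1.34 × 10¹⁹ GeV⁻².
Result: 1.34 × 10¹⁹ × 3.88 × 10⁻³² = 5.19 × 10⁻¹³ m².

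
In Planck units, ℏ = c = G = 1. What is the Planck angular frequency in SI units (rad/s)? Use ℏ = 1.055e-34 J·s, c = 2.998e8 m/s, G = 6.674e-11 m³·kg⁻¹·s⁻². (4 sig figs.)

1.855e43 rad/s

The unique combination of the constants set to 1 with dimensions of angular frequency is ω_P = √(c⁵/(ℏG)).
  = √(3.440e86)
  = 1.855e43 rad/s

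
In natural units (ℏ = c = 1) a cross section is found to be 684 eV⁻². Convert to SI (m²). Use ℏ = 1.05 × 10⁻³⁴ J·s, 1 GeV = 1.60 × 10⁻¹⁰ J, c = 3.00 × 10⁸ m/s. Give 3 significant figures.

2.65 × 10⁻¹¹ m²

Area is [L]² = [E]⁻²·(ℏc)²; restore (ℏc)².
1 GeV⁻² → (ℏc)² × (1 GeV in J)⁻² = 3.88 × 10⁻³² m².
Convert the energy scale: 684 eV⁻² = 6.84 × 10²⁰ GeV⁻².
Result: 6.84 × 10²⁰ × 3.88 × 10⁻³² = 2.65 × 10⁻¹¹ m².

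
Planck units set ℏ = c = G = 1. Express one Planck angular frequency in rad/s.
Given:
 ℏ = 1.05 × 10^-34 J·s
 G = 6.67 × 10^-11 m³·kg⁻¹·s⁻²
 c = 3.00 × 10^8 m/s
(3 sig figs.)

1.86 × 10^43 rad/s

Dimensional analysis gives ω_P = √(c⁵/(ℏG)).
  = √(3.47 × 10^86)
  = 1.86 × 10^43 rad/s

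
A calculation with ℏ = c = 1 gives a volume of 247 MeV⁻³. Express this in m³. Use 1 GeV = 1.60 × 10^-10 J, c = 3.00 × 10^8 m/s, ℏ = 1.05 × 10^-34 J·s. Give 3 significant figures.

1.88 × 10^-36 m³

Volume is [L]³ = [E]⁻³·(ℏc)³.
1 GeV⁻³ → (ℏc)³ × (1 GeV in J)⁻³ = 7.63 × 10^-48 m³.
Convert the energy scale: 247 MeV⁻³ = 2.47 × 10^11 GeV⁻³.
Result: 2.47 × 10^11 × 7.63 × 10^-48 = 1.88 × 10^-36 m³.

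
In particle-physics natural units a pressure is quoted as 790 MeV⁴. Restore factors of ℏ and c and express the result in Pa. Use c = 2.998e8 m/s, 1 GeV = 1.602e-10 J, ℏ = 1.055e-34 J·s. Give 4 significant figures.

1.644e28 Pa

Pressure is [E]/[L]³ = [E]⁴/(ℏc)³.
1 GeV⁴ → 1/(ℏc)³ × (1 GeV in J)⁴ = 2.082e37 Pa.
Convert the energy scale: 790 MeV⁴ = 7.90e-10 GeV⁴.
Result: 7.90e-10 × 2.082e37 = 1.644e28 Pa.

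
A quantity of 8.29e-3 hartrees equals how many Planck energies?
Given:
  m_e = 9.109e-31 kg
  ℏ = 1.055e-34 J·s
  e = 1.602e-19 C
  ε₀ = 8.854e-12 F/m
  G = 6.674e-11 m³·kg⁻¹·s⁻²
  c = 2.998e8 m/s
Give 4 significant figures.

1.845e-29

hartree: E_h = m_e e⁴/(4πε₀ℏ)² = 4.354e-18 J
Planck energy: E_P = √(ℏc⁵/G) = 1.957e9 J
8.29e-3 × 4.354e-18 / 1.957e9 = 1.845e-29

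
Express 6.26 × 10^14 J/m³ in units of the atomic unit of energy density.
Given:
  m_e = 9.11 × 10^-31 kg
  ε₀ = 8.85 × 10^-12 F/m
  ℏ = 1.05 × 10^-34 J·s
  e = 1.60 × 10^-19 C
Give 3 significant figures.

atomic unit of energy density: u_au = E_h/a₀³ = m_e⁴e¹⁰/((4πε₀)⁵ℏ⁸) = 3.01 × 10^13 J/m³.
6.26 × 10^14 / 3.01 × 10^13 = 20.8

20.8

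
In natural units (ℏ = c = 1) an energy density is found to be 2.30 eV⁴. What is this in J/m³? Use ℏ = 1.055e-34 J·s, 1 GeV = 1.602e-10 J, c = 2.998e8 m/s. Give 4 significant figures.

47.88 J/m³

[E]/[L]³ = [E]⁴/(ℏc)³; restore (ℏc)⁻³.
1 GeV⁴ → 1/(ℏc)³ × (1 GeV in J)⁴ = 2.082e37 J/m³.
Convert the energy scale: 2.30 eV⁴ = 2.30e-36 GeV⁴.
Result: 2.30e-36 × 2.082e37 = 47.88 J/m³.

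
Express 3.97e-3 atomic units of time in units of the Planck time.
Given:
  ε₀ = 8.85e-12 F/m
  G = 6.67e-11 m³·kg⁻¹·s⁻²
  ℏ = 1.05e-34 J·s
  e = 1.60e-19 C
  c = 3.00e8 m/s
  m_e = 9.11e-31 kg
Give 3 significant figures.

1.77e24

atomic unit of time: τ_au = (4πε₀)²ℏ³/(m_e e⁴) = 2.40e-17 s
Planck time: t_P = √(ℏG/c⁵) = 5.37e-44 s
3.97e-3 × 2.40e-17 / 5.37e-44 = 1.77e24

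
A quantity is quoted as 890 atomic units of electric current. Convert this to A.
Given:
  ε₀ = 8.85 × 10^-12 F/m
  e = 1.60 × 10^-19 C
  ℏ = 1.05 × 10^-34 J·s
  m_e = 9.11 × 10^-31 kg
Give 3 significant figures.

5.94 A

One atomic unit of electric current: I_au = e E_h/ℏ = m_e e⁵/((4πε₀)²ℏ³) = 6.67 × 10^-3 A.
890 × 6.67 × 10^-3 A = 5.94 A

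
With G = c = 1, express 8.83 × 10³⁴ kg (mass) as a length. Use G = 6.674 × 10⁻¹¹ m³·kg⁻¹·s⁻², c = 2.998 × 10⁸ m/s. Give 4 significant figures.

6.557 × 10⁷ m

In G = c = 1 units mass has dimensions of length; the conversion factor is G/c².
8.83 × 10³⁴ kg × (G/c²) = 6.557 × 10⁷ m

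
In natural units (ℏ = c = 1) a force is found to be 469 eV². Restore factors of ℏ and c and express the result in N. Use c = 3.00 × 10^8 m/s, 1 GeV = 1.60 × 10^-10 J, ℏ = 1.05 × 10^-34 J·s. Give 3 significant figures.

Force is [E]/[L] = [E]²/(ℏc); restore (ℏc)⁻¹.
1 GeV² → 1/(ℏc) × (1 GeV in J)² = 8.13 × 10^5 N.
Convert the energy scale: 469 eV² = 4.69 × 10^-16 GeV².
Result: 4.69 × 10^-16 × 8.13 × 10^5 = 3.81 × 10^-10 N.

3.81 × 10^-10 N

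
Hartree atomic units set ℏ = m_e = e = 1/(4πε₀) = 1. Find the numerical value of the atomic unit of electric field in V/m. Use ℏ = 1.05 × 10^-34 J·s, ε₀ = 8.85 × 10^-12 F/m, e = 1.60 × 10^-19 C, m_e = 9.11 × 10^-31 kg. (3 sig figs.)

Dimensional analysis gives E_au = E_h/(e a₀) = m_e²e⁵/((4πε₀)³ℏ⁴).
E_h = 4.38 × 10^-18 J
a₀ = 5.26 × 10^-11 m
E_h/(e·a₀) = 5.20 × 10^11 V/m

5.20 × 10^11 V/m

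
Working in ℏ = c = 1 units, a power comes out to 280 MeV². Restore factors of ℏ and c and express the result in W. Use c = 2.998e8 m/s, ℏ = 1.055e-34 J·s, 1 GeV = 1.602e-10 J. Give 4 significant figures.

Power is [E]/[T] = [E]²/ℏ.
1 GeV² → 1/ℏ × (1 GeV in J)² = 2.433e14 W.
Convert the energy scale: 280 MeV² = 2.80e-4 GeV².
Result: 2.80e-4 × 2.433e14 = 6.811e10 W.

6.811e10 W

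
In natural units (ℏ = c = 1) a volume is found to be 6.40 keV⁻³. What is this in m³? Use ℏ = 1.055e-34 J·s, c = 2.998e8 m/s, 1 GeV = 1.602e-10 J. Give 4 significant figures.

Volume is [L]³ = [E]⁻³·(ℏc)³.
1 GeV⁻³ → (ℏc)³ × (1 GeV in J)⁻³ = 7.696e-48 m³.
Convert the energy scale: 6.40 keV⁻³ = 6.40e18 GeV⁻³.
Result: 6.40e18 × 7.696e-48 = 4.925e-29 m³.

4.925e-29 m³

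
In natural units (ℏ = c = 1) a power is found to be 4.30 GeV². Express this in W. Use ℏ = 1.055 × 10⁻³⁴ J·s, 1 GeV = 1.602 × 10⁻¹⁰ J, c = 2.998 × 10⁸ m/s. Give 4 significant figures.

Power is [E]/[T] = [E]²/ℏ.
1 GeV² → 1/ℏ × (1 GeV in J)² = 2.433 × 10¹⁴ W.
Result: 4.30 × 2.433 × 10¹⁴ = 1.046 × 10¹⁵ W.

1.046 × 10¹⁵ W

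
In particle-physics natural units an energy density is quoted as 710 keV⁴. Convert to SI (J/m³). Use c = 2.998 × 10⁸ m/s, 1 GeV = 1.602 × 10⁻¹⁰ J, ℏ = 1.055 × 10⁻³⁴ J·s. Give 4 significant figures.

[E]/[L]³ = [E]⁴/(ℏc)³; restore (ℏc)⁻³.
1 GeV⁴ → 1/(ℏc)³ × (1 GeV in J)⁴ = 2.082 × 10³⁷ J/m³.
Convert the energy scale: 710 keV⁴ = 7.10 × 10⁻²² GeV⁴.
Result: 7.10 × 10⁻²² × 2.082 × 10³⁷ = 1.478 × 10¹⁶ J/m³.

1.478 × 10¹⁶ J/m³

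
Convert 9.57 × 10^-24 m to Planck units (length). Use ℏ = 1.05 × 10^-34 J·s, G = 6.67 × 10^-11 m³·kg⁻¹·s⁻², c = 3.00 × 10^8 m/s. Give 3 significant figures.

5.94 × 10^11

Planck length: ℓ_P = √(ℏG/c³) = 1.61 × 10^-35 m.
9.57 × 10^-24 / 1.61 × 10^-35 = 5.94 × 10^11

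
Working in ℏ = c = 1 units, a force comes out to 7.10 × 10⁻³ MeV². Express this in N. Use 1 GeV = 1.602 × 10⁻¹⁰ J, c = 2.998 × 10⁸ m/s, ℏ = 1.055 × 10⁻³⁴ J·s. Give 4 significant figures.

Force is [E]/[L] = [E]²/(ℏc); restore (ℏc)⁻¹.
1 GeV² → 1/(ℏc) × (1 GeV in J)² = 8.114 × 10⁵ N.
Convert the energy scale: 7.10 × 10⁻³ MeV² = 7.10 × 10⁻⁹ GeV².
Result: 7.10 × 10⁻⁹ × 8.114 × 10⁵ = 5.761 × 10⁻³ N.

5.761 × 10⁻³ N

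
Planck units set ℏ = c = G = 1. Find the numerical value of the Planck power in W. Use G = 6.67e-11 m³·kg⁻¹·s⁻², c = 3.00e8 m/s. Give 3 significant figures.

From ℏ = c = G = 1 the power scale is P_P = c⁵/G.
  = 2.43e42 / 6.67e-11
  = 3.64e52 W

3.64e52 W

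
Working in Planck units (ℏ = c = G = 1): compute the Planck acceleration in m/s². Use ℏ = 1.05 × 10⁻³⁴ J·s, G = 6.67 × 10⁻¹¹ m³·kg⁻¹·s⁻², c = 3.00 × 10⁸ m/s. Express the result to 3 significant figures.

5.59 × 10⁵¹ m/s²

The unique combination of the constants set to 1 with dimensions of acceleration is a_P = √(c⁷/(ℏG)).
  = √(3.12 × 10¹⁰³)
  = 5.59 × 10⁵¹ m/s²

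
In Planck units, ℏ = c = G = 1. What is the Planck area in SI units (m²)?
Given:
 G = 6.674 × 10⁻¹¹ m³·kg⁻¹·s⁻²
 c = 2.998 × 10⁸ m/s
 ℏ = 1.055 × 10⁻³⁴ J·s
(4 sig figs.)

Dimensional analysis gives A_P = ℏG/c³.
  = 7.041 × 10⁻⁴⁵ / 2.695 × 10²⁵
  = 2.613 × 10⁻⁷⁰ m²

2.613 × 10⁻⁷⁰ m²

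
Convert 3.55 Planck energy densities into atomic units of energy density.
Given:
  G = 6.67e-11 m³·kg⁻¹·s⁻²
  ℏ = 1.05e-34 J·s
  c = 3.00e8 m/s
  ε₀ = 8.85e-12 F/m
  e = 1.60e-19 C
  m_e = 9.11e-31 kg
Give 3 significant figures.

5.52e100

Planck energy density: u_P = c⁷/(ℏG²) = 4.68e113 J/m³
atomic unit of energy density: u_au = E_h/a₀³ = m_e⁴e¹⁰/((4πε₀)⁵ℏ⁸) = 3.01e13 J/m³
3.55 × 4.68e113 / 3.01e13 = 5.52e100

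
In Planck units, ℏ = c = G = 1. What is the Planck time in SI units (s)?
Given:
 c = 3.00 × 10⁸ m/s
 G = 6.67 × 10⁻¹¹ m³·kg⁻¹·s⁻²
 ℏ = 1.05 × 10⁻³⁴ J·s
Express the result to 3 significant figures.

From ℏ = c = G = 1 the time scale is t_P = √(ℏG/c⁵).
  = √(2.88 × 10⁻⁸⁷)
  = 5.37 × 10⁻⁴⁴ s

5.37 × 10⁻⁴⁴ s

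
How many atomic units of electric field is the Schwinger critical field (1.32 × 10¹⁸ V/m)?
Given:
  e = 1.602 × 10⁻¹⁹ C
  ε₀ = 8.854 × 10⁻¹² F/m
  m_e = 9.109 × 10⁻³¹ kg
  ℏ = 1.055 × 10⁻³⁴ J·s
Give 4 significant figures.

2.573 × 10⁶

atomic unit of electric field: E_au = E_h/(e a₀) = m_e²e⁵/((4πε₀)³ℏ⁴) = 5.131 × 10¹¹ V/m.
1.32 × 10¹⁸ / 5.131 × 10¹¹ = 2.573 × 10⁶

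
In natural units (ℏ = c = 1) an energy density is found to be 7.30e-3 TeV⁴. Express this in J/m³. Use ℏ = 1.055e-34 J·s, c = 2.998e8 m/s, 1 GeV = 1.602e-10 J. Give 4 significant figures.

[E]/[L]³ = [E]⁴/(ℏc)³; restore (ℏc)⁻³.
1 GeV⁴ → 1/(ℏc)³ × (1 GeV in J)⁴ = 2.082e37 J/m³.
Convert the energy scale: 7.30e-3 TeV⁴ = 7.30e9 GeV⁴.
Result: 7.30e9 × 2.082e37 = 1.520e47 J/m³.

1.520e47 J/m³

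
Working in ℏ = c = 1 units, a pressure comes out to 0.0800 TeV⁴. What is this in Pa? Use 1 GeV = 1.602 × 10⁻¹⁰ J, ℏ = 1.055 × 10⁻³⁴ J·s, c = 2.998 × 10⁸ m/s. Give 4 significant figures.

1.665 × 10⁴⁸ Pa

Pressure is [E]/[L]³ = [E]⁴/(ℏc)³.
1 GeV⁴ → 1/(ℏc)³ × (1 GeV in J)⁴ = 2.082 × 10³⁷ Pa.
Convert the energy scale: 0.0800 TeV⁴ = 8.00 × 10¹⁰ GeV⁴.
Result: 8.00 × 10¹⁰ × 2.082 × 10³⁷ = 1.665 × 10⁴⁸ Pa.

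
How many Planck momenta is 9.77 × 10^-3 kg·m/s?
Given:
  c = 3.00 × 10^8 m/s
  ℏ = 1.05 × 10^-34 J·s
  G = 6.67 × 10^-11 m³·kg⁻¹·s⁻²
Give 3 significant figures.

Planck momentum: p_P = √(ℏc³/G) = 6.52 kg·m/s.
9.77 × 10^-3 / 6.52 = 1.50 × 10^-3

1.50 × 10^-3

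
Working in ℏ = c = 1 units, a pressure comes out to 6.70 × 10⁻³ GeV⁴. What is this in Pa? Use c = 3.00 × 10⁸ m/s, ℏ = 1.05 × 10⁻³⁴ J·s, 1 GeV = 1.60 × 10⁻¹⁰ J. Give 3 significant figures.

Pressure is [E]/[L]³ = [E]⁴/(ℏc)³.
1 GeV⁴ → 1/(ℏc)³ × (1 GeV in J)⁴ = 2.10 × 10³⁷ Pa.
Result: 6.70 × 10⁻³ × 2.10 × 10³⁷ = 1.40 × 10³⁵ Pa.

1.40 × 10³⁵ Pa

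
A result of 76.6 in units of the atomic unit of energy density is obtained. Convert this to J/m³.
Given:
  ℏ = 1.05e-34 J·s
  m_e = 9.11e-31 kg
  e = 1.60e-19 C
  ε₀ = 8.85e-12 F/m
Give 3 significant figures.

2.31e15 J/m³

One atomic unit of energy density: u_au = E_h/a₀³ = m_e⁴e¹⁰/((4πε₀)⁵ℏ⁸) = 3.01e13 J/m³.
76.6 × 3.01e13 J/m³ = 2.31e15 J/m³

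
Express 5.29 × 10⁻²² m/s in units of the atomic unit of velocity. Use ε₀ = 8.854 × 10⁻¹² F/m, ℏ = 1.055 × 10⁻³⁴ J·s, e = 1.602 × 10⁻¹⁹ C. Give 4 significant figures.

2.420 × 10⁻²⁸

atomic unit of velocity: v_au = e²/(4πε₀ℏ) = 2.186 × 10⁶ m/s.
5.29 × 10⁻²² / 2.186 × 10⁶ = 2.420 × 10⁻²⁸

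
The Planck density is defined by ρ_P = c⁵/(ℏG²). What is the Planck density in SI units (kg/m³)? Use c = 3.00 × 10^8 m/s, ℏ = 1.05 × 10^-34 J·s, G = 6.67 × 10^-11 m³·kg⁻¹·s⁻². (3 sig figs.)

ρ_P = c⁵/(ℏG²)
  = 2.43 × 10^42 / 4.67 × 10^-55
  = 5.20 × 10^96 kg/m³

5.20 × 10^96 kg/m³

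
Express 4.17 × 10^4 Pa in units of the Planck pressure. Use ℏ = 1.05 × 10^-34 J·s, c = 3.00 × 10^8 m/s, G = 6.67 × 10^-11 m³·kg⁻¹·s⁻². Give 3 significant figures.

8.91 × 10^-110

Planck pressure: p_P = c⁷/(ℏG²) = 4.68 × 10^113 Pa.
4.17 × 10^4 / 4.68 × 10^113 = 8.91 × 10^-110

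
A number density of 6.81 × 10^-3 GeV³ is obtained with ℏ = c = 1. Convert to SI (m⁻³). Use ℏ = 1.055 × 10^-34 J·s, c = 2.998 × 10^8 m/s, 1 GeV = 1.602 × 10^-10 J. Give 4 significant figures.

Number density is [L]⁻³ = [E]³/(ℏc)³.
1 GeV³ → 1/(ℏc)³ × (1 GeV in J)³ = 1.299 × 10^47 m⁻³.
Result: 6.81 × 10^-3 × 1.299 × 10^47 = 8.849 × 10^44 m⁻³.

8.849 × 10^44 m⁻³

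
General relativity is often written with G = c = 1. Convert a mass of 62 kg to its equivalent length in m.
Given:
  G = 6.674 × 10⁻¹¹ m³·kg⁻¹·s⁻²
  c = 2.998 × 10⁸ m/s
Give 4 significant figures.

In G = c = 1 units mass has dimensions of length; the conversion factor is G/c².
62 kg × (G/c²) = 4.604 × 10⁻²⁶ m

4.604 × 10⁻²⁶ m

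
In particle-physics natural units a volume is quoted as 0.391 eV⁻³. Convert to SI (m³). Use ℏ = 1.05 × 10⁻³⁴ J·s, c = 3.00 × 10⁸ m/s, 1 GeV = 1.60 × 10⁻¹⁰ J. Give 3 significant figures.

Volume is [L]³ = [E]⁻³·(ℏc)³.
1 GeV⁻³ → (ℏc)³ × (1 GeV in J)⁻³ = 7.63 × 10⁻⁴⁸ m³.
Convert the energy scale: 0.391 eV⁻³ = 3.91 × 10²⁶ GeV⁻³.
Result: 3.91 × 10²⁶ × 7.63 × 10⁻⁴⁸ = 2.98 × 10⁻²¹ m³.

2.98 × 10⁻²¹ m³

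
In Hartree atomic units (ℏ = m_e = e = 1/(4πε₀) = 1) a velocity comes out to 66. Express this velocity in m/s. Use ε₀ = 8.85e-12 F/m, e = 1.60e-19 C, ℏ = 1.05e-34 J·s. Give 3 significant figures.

1.45e8 m/s

One atomic unit of velocity: v_au = e²/(4πε₀ℏ) = 2.19e6 m/s.
66 × 2.19e6 m/s = 1.45e8 m/s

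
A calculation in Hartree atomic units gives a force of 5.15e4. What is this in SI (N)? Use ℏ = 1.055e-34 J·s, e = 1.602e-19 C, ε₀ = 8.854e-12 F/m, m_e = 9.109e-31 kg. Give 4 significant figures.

One atomic unit of force: F_au = E_h/a₀ = m_e²e⁶/((4πε₀)³ℏ⁴) = 8.220e-8 N.
5.15e4 × 8.220e-8 N = 4.233e-3 N

4.233e-3 N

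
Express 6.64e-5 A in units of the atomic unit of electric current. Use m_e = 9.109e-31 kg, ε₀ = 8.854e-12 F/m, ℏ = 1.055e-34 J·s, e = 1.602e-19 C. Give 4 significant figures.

atomic unit of electric current: I_au = e E_h/ℏ = m_e e⁵/((4πε₀)²ℏ³) = 6.612e-3 A.
6.64e-5 / 6.612e-3 = 0.01004

0.01004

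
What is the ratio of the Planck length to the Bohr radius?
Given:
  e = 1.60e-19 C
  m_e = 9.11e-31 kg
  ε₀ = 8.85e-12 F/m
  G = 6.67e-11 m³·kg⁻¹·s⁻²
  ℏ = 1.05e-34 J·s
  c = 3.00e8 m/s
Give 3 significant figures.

3.06e-25

Planck length: ℓ_P = √(ℏG/c³) = 1.61e-35 m
Bohr radius: a₀ = 4πε₀ℏ²/(m_e e²) = 5.26e-11 m
ratio = 1.61e-35 / 5.26e-11 = 3.06e-25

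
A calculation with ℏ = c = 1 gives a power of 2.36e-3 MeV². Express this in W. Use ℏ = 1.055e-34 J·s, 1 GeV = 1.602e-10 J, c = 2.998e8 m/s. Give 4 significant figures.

5.741e5 W

Power is [E]/[T] = [E]²/ℏ.
1 GeV² → 1/ℏ × (1 GeV in J)² = 2.433e14 W.
Convert the energy scale: 2.36e-3 MeV² = 2.36e-9 GeV².
Result: 2.36e-9 × 2.433e14 = 5.741e5 W.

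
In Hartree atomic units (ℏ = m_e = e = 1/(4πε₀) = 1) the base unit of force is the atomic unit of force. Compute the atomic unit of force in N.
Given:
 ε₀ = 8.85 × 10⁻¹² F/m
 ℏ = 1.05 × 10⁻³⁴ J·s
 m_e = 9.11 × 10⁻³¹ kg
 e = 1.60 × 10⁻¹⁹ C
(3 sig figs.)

F_au = E_h/a₀ = m_e²e⁶/((4πε₀)³ℏ⁴)
E_h = 4.38 × 10⁻¹⁸ J
a₀ = 5.26 × 10⁻¹¹ m
E_h/a₀ = 8.33 × 10⁻⁸ N

8.33 × 10⁻⁸ N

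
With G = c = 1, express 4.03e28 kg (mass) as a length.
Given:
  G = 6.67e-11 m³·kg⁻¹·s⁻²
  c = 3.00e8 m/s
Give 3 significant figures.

In G = c = 1 units mass has dimensions of length; the conversion factor is G/c².
4.03e28 kg × (G/c²) = 29.9 m

29.9 m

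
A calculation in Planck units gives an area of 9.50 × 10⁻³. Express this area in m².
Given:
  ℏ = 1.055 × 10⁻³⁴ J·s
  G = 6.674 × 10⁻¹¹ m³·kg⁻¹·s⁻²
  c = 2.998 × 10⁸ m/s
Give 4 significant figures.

2.482 × 10⁻⁷² m²

One Planck area: A_P = ℏG/c³ = 2.613 × 10⁻⁷⁰ m².
9.50 × 10⁻³ × 2.613 × 10⁻⁷⁰ m² = 2.482 × 10⁻⁷² m²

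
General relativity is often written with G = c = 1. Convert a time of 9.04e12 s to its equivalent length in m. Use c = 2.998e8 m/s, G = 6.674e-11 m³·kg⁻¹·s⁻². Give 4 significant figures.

2.710e21 m

Time → length via c.
9.04e12 s × (c) = 2.710e21 m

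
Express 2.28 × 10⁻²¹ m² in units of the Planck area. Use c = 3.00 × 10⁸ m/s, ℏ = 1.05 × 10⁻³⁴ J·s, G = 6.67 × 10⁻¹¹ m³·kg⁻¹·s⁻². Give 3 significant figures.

8.79 × 10⁴⁸

Planck area: A_P = ℏG/c³ = 2.59 × 10⁻⁷⁰ m².
2.28 × 10⁻²¹ / 2.59 × 10⁻⁷⁰ = 8.79 × 10⁴⁸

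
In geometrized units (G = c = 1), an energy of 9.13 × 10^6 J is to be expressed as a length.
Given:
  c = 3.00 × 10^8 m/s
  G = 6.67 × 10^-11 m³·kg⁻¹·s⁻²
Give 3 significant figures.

7.52 × 10^-38 m

Energy → length via G/c⁴.
9.13 × 10^6 J × (G/c⁴) = 7.52 × 10^-38 m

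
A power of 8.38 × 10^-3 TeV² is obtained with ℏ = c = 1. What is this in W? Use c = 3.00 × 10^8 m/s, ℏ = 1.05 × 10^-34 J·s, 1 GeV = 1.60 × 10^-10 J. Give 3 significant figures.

2.04 × 10^18 W

Power is [E]/[T] = [E]²/ℏ.
1 GeV² → 1/ℏ × (1 GeV in J)² = 2.44 × 10^14 W.
Convert the energy scale: 8.38 × 10^-3 TeV² = 8.38 × 10^3 GeV².
Result: 8.38 × 10^3 × 2.44 × 10^14 = 2.04 × 10^18 W.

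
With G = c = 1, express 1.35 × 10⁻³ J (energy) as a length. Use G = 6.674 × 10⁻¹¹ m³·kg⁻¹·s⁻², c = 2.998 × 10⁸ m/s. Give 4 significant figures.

1.115 × 10⁻⁴⁷ m

Energy → length via G/c⁴.
1.35 × 10⁻³ J × (G/c⁴) = 1.115 × 10⁻⁴⁷ m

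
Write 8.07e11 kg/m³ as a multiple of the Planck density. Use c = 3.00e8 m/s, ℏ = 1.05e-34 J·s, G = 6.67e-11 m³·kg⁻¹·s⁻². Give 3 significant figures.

1.55e-85

Planck density: ρ_P = c⁵/(ℏG²) = 5.20e96 kg/m³.
8.07e11 / 5.20e96 = 1.55e-85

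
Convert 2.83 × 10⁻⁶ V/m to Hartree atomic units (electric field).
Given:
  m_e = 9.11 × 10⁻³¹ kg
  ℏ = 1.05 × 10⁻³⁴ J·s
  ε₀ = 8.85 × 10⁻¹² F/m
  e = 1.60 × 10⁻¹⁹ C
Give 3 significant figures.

atomic unit of electric field: E_au = E_h/(e a₀) = m_e²e⁵/((4πε₀)³ℏ⁴) = 5.20 × 10¹¹ V/m.
2.83 × 10⁻⁶ / 5.20 × 10¹¹ = 5.44 × 10⁻¹⁸

5.44 × 10⁻¹⁸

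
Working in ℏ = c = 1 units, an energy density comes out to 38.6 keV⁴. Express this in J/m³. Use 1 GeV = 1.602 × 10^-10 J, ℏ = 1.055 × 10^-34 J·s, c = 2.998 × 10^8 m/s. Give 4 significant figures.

[E]/[L]³ = [E]⁴/(ℏc)³; restore (ℏc)⁻³.
1 GeV⁴ → 1/(ℏc)³ × (1 GeV in J)⁴ = 2.082 × 10^37 J/m³.
Convert the energy scale: 38.6 keV⁴ = 3.86 × 10^-23 GeV⁴.
Result: 3.86 × 10^-23 × 2.082 × 10^37 = 8.035 × 10^14 J/m³.

8.035 × 10^14 J/m³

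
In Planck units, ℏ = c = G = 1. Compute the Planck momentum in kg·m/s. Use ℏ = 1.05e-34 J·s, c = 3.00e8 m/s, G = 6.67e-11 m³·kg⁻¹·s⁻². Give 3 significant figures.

6.52 kg·m/s

Dimensional analysis gives p_P = √(ℏc³/G).
  = √(42.5)
  = 6.52 kg·m/s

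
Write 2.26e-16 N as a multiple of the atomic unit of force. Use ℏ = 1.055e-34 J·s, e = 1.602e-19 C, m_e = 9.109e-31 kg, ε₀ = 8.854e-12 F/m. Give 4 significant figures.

2.749e-9

atomic unit of force: F_au = E_h/a₀ = m_e²e⁶/((4πε₀)³ℏ⁴) = 8.220e-8 N.
2.26e-16 / 8.220e-8 = 2.749e-9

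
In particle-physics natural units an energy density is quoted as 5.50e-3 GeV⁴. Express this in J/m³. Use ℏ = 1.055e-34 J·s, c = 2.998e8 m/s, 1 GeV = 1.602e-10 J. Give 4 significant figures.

[E]/[L]³ = [E]⁴/(ℏc)³; restore (ℏc)⁻³.
1 GeV⁴ → 1/(ℏc)³ × (1 GeV in J)⁴ = 2.082e37 J/m³.
Result: 5.50e-3 × 2.082e37 = 1.145e35 J/m³.

1.145e35 J/m³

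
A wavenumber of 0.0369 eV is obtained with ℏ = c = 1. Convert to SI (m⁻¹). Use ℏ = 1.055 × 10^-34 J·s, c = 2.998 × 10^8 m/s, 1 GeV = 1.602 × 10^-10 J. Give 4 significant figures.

Inverse length is [E]/(ℏc).
1 GeV → 1/(ℏc) × (1 GeV in J) = 5.065 × 10^15 m⁻¹.
Convert the energy scale: 0.0369 eV = 3.69 × 10^-11 GeV.
Result: 3.69 × 10^-11 × 5.065 × 10^15 = 1.869 × 10^5 m⁻¹.

1.869 × 10^5 m⁻¹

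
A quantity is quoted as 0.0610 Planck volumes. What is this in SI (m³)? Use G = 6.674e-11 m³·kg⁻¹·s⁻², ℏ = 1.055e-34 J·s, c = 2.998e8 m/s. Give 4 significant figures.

One Planck volume: V_P = (ℏG/c³)^(3/2) = 4.224e-105 m³.
0.0610 × 4.224e-105 m³ = 2.577e-106 m³

2.577e-106 m³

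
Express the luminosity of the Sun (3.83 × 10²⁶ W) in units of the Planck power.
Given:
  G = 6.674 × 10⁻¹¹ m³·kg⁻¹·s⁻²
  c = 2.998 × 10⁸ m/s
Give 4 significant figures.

Planck power: P_P = c⁵/G = 3.629 × 10⁵² W.
3.83 × 10²⁶ / 3.629 × 10⁵² = 1.055 × 10⁻²⁶

1.055 × 10⁻²⁶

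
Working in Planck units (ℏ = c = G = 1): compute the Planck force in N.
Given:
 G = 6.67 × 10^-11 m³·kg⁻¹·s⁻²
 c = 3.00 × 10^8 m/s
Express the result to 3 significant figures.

1.21 × 10^44 N

From ℏ = c = G = 1 the force scale is F_P = c⁴/G.
  = 8.10 × 10^33 / 6.67 × 10^-11
  = 1.21 × 10^44 N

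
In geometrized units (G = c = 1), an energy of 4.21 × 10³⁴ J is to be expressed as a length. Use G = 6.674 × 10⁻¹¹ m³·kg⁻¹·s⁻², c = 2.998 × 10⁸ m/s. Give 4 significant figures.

3.478 × 10⁻¹⁰ m

Energy → length via G/c⁴.
4.21 × 10³⁴ J × (G/c⁴) = 3.478 × 10⁻¹⁰ m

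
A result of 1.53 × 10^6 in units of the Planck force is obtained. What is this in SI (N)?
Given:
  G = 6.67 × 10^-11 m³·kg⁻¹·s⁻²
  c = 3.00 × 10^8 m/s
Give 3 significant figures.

1.86 × 10^50 N

One Planck force: F_P = c⁴/G = 1.21 × 10^44 N.
1.53 × 10^6 × 1.21 × 10^44 N = 1.86 × 10^50 N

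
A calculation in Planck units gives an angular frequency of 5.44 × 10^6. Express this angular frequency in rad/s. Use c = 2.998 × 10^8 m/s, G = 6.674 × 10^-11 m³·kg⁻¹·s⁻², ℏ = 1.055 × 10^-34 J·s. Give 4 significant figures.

1.009 × 10^50 rad/s

One Planck angular frequency: ω_P = √(c⁵/(ℏG)) = 1.855 × 10^43 rad/s.
5.44 × 10^6 × 1.855 × 10^43 rad/s = 1.009 × 10^50 rad/s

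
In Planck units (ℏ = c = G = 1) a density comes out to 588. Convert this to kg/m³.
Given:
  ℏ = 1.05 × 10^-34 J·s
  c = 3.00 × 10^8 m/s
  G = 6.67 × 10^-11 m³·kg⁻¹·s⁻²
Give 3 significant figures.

One Planck density: ρ_P = c⁵/(ℏG²) = 5.20 × 10^96 kg/m³.
588 × 5.20 × 10^96 kg/m³ = 3.06 × 10^99 kg/m³

3.06 × 10^99 kg/m³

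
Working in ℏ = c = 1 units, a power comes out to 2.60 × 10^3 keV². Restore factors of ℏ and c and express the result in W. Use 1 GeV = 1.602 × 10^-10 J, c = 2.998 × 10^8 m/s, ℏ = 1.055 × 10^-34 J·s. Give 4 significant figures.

6.325 × 10^5 W

Power is [E]/[T] = [E]²/ℏ.
1 GeV² → 1/ℏ × (1 GeV in J)² = 2.433 × 10^14 W.
Convert the energy scale: 2.60 × 10^3 keV² = 2.60 × 10^-9 GeV².
Result: 2.60 × 10^-9 × 2.433 × 10^14 = 6.325 × 10^5 W.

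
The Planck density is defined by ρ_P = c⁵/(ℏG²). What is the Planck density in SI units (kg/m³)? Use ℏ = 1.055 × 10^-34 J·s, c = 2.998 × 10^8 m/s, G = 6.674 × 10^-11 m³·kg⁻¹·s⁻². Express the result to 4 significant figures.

ρ_P = c⁵/(ℏG²)
  = 2.422 × 10^42 / 4.699 × 10^-55
  = 5.154 × 10^96 kg/m³

5.154 × 10^96 kg/m³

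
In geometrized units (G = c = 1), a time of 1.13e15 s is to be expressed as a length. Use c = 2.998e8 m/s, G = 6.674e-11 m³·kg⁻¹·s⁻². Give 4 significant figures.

3.388e23 m

Time → length via c.
1.13e15 s × (c) = 3.388e23 m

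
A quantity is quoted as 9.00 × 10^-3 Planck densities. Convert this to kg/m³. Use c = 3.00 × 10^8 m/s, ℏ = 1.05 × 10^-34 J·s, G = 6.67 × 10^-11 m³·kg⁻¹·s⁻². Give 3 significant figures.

4.68 × 10^94 kg/m³

One Planck density: ρ_P = c⁵/(ℏG²) = 5.20 × 10^96 kg/m³.
9.00 × 10^-3 × 5.20 × 10^96 kg/m³ = 4.68 × 10^94 kg/m³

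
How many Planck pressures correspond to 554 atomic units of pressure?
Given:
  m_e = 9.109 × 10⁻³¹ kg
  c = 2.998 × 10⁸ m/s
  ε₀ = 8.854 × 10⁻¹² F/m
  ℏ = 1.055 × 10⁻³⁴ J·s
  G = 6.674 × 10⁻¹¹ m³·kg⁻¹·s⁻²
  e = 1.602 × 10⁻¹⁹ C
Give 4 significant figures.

atomic unit of pressure: P_au = E_h/a₀³ = m_e⁴e¹⁰/((4πε₀)⁵ℏ⁸) = 2.929 × 10¹³ Pa
Planck pressure: p_P = c⁷/(ℏG²) = 4.632 × 10¹¹³ Pa
554 × 2.929 × 10¹³ / 4.632 × 10¹¹³ = 3.503 × 10⁻⁹⁸

3.503 × 10⁻⁹⁸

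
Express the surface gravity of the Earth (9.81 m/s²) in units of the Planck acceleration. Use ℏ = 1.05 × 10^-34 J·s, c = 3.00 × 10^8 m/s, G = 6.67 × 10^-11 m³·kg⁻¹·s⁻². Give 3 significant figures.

Planck acceleration: a_P = √(c⁷/(ℏG)) = 5.59 × 10^51 m/s².
9.81 / 5.59 × 10^51 = 1.76 × 10^-51

1.76 × 10^-51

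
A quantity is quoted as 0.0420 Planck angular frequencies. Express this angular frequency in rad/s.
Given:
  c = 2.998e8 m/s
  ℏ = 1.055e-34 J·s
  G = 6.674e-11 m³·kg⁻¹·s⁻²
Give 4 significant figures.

7.789e41 rad/s

One Planck angular frequency: ω_P = √(c⁵/(ℏG)) = 1.855e43 rad/s.
0.0420 × 1.855e43 rad/s = 7.789e41 rad/s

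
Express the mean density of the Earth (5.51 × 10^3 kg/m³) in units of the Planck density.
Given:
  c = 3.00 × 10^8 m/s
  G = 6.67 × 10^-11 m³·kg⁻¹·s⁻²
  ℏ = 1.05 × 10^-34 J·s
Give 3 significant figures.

1.06 × 10^-93

Planck density: ρ_P = c⁵/(ℏG²) = 5.20 × 10^96 kg/m³.
5.51 × 10^3 / 5.20 × 10^96 = 1.06 × 10^-93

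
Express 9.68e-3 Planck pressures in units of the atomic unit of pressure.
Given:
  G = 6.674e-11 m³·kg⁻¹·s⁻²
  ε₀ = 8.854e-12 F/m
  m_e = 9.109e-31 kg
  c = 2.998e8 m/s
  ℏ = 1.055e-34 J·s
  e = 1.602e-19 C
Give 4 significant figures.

1.531e98

Planck pressure: p_P = c⁷/(ℏG²) = 4.632e113 Pa
atomic unit of pressure: P_au = E_h/a₀³ = m_e⁴e¹⁰/((4πε₀)⁵ℏ⁸) = 2.929e13 Pa
9.68e-3 × 4.632e113 / 2.929e13 = 1.531e98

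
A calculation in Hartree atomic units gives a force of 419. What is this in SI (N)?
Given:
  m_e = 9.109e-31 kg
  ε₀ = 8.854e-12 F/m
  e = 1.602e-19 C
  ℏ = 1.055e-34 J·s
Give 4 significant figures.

One atomic unit of force: F_au = E_h/a₀ = m_e²e⁶/((4πε₀)³ℏ⁴) = 8.220e-8 N.
419 × 8.220e-8 N = 3.444e-5 N

3.444e-5 N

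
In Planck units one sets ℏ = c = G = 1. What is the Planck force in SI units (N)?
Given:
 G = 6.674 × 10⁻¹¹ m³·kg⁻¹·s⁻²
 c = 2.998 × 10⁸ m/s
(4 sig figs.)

F_P = c⁴/G
  = 8.078 × 10³³ / 6.674 × 10⁻¹¹
  = 1.210 × 10⁴⁴ N

1.210 × 10⁴⁴ N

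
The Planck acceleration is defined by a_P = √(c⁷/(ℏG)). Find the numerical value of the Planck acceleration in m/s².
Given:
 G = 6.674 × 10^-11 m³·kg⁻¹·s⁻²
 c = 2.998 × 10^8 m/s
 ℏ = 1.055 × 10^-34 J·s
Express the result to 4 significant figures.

a_P = √(c⁷/(ℏG))
  = √(3.092 × 10^103)
  = 5.560 × 10^51 m/s²

5.560 × 10^51 m/s²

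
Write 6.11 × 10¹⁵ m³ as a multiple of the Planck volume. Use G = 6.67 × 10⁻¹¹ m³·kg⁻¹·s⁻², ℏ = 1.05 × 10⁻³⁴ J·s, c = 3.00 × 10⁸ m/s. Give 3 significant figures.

1.46 × 10¹²⁰

Planck volume: V_P = (ℏG/c³)^(3/2) = 4.18 × 10⁻¹⁰⁵ m³.
6.11 × 10¹⁵ / 4.18 × 10⁻¹⁰⁵ = 1.46 × 10¹²⁰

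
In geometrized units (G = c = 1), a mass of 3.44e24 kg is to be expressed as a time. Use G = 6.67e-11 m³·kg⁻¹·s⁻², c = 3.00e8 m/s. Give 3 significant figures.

8.50e-12 s

Mass → time via G/c³.
3.44e24 kg × (G/c³) = 8.50e-12 s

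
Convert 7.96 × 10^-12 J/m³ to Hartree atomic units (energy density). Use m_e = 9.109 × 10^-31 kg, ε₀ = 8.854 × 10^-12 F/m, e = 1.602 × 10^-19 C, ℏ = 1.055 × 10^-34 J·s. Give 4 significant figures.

2.718 × 10^-25

atomic unit of energy density: u_au = E_h/a₀³ = m_e⁴e¹⁰/((4πε₀)⁵ℏ⁸) = 2.929 × 10^13 J/m³.
7.96 × 10^-12 / 2.929 × 10^13 = 2.718 × 10^-25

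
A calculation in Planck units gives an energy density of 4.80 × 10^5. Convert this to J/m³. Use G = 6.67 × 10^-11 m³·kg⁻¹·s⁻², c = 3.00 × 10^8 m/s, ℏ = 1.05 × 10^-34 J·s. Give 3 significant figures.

2.25 × 10^119 J/m³

One Planck energy density: u_P = c⁷/(ℏG²) = 4.68 × 10^113 J/m³.
4.80 × 10^5 × 4.68 × 10^113 J/m³ = 2.25 × 10^119 J/m³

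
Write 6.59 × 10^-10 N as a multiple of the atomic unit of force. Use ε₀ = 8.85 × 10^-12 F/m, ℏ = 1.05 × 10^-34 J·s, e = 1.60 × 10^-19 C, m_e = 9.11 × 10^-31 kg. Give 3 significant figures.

7.91 × 10^-3

atomic unit of force: F_au = E_h/a₀ = m_e²e⁶/((4πε₀)³ℏ⁴) = 8.33 × 10^-8 N.
6.59 × 10^-10 / 8.33 × 10^-8 = 7.91 × 10^-3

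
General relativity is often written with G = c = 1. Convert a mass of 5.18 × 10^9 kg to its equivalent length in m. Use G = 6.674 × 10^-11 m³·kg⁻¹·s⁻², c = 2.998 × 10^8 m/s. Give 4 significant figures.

In G = c = 1 units mass has dimensions of length; the conversion factor is G/c².
5.18 × 10^9 kg × (G/c²) = 3.846 × 10^-18 m

3.846 × 10^-18 m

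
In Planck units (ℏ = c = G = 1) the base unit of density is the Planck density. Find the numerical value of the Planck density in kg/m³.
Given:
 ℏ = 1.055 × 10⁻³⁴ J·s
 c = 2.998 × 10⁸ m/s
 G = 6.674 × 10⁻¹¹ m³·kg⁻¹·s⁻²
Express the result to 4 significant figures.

5.154 × 10⁹⁶ kg/m³

ρ_P = c⁵/(ℏG²)
  = 2.422 × 10⁴² / 4.699 × 10⁻⁵⁵
  = 5.154 × 10⁹⁶ kg/m³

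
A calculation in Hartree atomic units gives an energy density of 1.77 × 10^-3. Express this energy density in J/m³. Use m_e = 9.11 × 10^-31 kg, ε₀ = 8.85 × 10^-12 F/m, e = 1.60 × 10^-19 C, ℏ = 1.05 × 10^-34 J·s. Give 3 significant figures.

One atomic unit of energy density: u_au = E_h/a₀³ = m_e⁴e¹⁰/((4πε₀)⁵ℏ⁸) = 3.01 × 10^13 J/m³.
1.77 × 10^-3 × 3.01 × 10^13 J/m³ = 5.33 × 10^10 J/m³

5.33 × 10^10 J/m³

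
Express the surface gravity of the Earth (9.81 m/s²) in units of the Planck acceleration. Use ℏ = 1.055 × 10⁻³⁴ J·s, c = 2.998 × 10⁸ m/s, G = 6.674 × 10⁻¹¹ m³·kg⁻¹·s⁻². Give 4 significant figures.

Planck acceleration: a_P = √(c⁷/(ℏG)) = 5.560 × 10⁵¹ m/s².
9.81 / 5.560 × 10⁵¹ = 1.764 × 10⁻⁵¹

1.764 × 10⁻⁵¹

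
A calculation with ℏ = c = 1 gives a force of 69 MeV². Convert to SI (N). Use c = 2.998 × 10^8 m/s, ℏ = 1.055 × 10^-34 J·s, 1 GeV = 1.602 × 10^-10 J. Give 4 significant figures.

55.99 N

Force is [E]/[L] = [E]²/(ℏc); restore (ℏc)⁻¹.
1 GeV² → 1/(ℏc) × (1 GeV in J)² = 8.114 × 10^5 N.
Convert the energy scale: 69 MeV² = 6.90 × 10^-5 GeV².
Result: 6.90 × 10^-5 × 8.114 × 10^5 = 55.99 N.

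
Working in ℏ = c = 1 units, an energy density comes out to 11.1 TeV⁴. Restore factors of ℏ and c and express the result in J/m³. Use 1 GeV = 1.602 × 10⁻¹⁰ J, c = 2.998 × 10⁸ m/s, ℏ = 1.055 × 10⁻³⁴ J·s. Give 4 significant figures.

[E]/[L]³ = [E]⁴/(ℏc)³; restore (ℏc)⁻³.
1 GeV⁴ → 1/(ℏc)³ × (1 GeV in J)⁴ = 2.082 × 10³⁷ J/m³.
Convert the energy scale: 11.1 TeV⁴ = 1.11 × 10¹³ GeV⁴.
Result: 1.11 × 10¹³ × 2.082 × 10³⁷ = 2.311 × 10⁵⁰ J/m³.

2.311 × 10⁵⁰ J/m³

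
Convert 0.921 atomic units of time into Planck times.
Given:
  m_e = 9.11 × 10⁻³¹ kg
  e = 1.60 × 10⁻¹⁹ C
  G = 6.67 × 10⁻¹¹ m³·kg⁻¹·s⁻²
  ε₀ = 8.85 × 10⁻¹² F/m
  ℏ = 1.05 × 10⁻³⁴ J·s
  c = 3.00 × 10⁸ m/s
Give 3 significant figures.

atomic unit of time: τ_au = (4πε₀)²ℏ³/(m_e e⁴) = 2.40 × 10⁻¹⁷ s
Planck time: t_P = √(ℏG/c⁵) = 5.37 × 10⁻⁴⁴ s
0.921 × 2.40 × 10⁻¹⁷ / 5.37 × 10⁻⁴⁴ = 4.11 × 10²⁶

4.11 × 10²⁶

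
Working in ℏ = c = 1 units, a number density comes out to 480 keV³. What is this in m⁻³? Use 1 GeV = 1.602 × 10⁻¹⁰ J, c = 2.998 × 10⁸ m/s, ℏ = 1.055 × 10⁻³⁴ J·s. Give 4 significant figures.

6.237 × 10³¹ m⁻³

Number density is [L]⁻³ = [E]³/(ℏc)³.
1 GeV³ → 1/(ℏc)³ × (1 GeV in J)³ = 1.299 × 10⁴⁷ m⁻³.
Convert the energy scale: 480 keV³ = 4.80 × 10⁻¹⁶ GeV³.
Result: 4.80 × 10⁻¹⁶ × 1.299 × 10⁴⁷ = 6.237 × 10³¹ m⁻³.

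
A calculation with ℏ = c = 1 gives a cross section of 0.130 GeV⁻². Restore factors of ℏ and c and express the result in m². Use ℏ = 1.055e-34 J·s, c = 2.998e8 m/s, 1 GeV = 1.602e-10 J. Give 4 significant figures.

Area is [L]² = [E]⁻²·(ℏc)²; restore (ℏc)².
1 GeV⁻² → (ℏc)² × (1 GeV in J)⁻² = 3.898e-32 m².
Result: 0.130 × 3.898e-32 = 5.067e-33 m².

5.067e-33 m²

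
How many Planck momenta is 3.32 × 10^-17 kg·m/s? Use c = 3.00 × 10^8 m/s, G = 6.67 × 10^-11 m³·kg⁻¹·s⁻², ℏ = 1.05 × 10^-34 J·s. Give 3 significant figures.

5.09 × 10^-18

Planck momentum: p_P = √(ℏc³/G) = 6.52 kg·m/s.
3.32 × 10^-17 / 6.52 = 5.09 × 10^-18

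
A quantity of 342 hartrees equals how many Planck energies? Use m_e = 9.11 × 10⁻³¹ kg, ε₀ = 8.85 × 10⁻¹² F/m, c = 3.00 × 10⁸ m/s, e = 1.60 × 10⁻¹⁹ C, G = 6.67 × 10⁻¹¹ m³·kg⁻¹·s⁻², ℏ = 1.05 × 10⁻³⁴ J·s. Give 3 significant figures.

hartree: E_h = m_e e⁴/(4πε₀ℏ)² = 4.38 × 10⁻¹⁸ J
Planck energy: E_P = √(ℏc⁵/G) = 1.96 × 10⁹ J
342 × 4.38 × 10⁻¹⁸ / 1.96 × 10⁹ = 7.66 × 10⁻²⁵

7.66 × 10⁻²⁵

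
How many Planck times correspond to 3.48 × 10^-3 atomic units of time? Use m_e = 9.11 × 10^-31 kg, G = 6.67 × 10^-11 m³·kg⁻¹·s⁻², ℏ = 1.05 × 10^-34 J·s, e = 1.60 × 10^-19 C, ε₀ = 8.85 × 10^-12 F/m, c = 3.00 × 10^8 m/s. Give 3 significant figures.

1.55 × 10^24

atomic unit of time: τ_au = (4πε₀)²ℏ³/(m_e e⁴) = 2.40 × 10^-17 s
Planck time: t_P = √(ℏG/c⁵) = 5.37 × 10^-44 s
3.48 × 10^-3 × 2.40 × 10^-17 / 5.37 × 10^-44 = 1.55 × 10^24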